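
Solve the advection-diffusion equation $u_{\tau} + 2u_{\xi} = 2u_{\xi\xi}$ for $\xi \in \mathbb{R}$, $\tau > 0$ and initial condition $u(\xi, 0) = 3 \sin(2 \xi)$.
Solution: Change to a moving frame: let $\eta = \xi - 2\tau$, $\sigma = \tau$ and write $u(\xi,\tau) = w(\eta,\sigma)$.
By the chain rule $u_{\tau} = w_{\sigma} - 2w_{\eta}$, $u_{\xi} = w_{\eta}$, $u_{\xi\xi} = w_{\eta\eta}$.
Then $u_{\tau} + 2u_{\xi} = w_{\sigma}$: the advection term cancels and the PDE becomes the heat equation $w_{\sigma} = 2w_{\eta\eta}$ on $\eta \in \mathbb{R}$.
Initial data: $w(\eta,0) = u(\eta,0) = 3 \sin(2 \eta)$.
On $\eta \in \mathbb{R}$ each mode satisfies $(\sin(n\eta))'' = -n^2 \sin(n\eta)$, so $e^{-2n^2\sigma} \sin(n\eta)$ solves the heat equation; by superposition $w(\eta,\sigma) = \sum c_n e^{-2n^2\sigma} \sin(n\eta)$.
Reading off the coefficients: $c_2=3$, so $w(\eta,\sigma) = 3 e^{-8 \sigma} \sin(2 \eta)$.
Substituting back $\eta = \xi - 2\tau$, $\sigma = \tau$: $u(\xi,\tau) = w(\xi - 2\tau, \tau)$.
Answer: $u(\xi, \tau) = -3 e^{-8 \tau} \sin(4 \tau - 2 \xi)$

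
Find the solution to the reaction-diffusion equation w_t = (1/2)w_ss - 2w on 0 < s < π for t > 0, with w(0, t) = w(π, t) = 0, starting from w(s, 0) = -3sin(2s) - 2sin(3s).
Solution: Substitute w = exp(-2t)u.
Then w_t = exp(-2t)(u_t - 2u), w_ss = exp(-2t)u_ss; substituting and dividing by exp(-2t), the lower-order terms cancel: u_t = (1/2)u_ss (standard heat equation).
Data for u: u(s,0) = w(s,0) = -3sin(2s) - 2sin(3s). The boundary conditions carry over: u(0,t) = u(π,t) = 0.
Separating variables: u = Σ c_n exp(-n²t/2) sin(ns). From u(s,0) = -3sin(2s) - 2sin(3s): c_2=-3, c_3=-2.
So u(s,t) = -3exp(-2t)sin(2s) - 2exp(-9t/2)sin(3s), and w(s,t) = exp(-2t)u(s,t).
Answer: w(s, t) = -3exp(-4t)sin(2s) - 2exp(-13t/2)sin(3s)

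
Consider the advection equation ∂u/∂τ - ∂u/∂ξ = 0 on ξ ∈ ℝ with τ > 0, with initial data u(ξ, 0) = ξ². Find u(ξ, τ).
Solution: By method of characteristics (waves move left with speed 1):
Along characteristics ξ + τ = const, u is constant, so u(ξ,τ) = f(ξ + τ) with f = u(·, 0).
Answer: u(ξ, τ) = ξ² + 2ξτ + τ²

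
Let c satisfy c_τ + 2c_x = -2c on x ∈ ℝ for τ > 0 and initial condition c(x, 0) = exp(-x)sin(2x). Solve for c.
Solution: Substitute c = exp(-x)u.
Then c_x = exp(-x)(u_x - u), c_τ = exp(-x)u_τ; substituting and dividing by exp(-x), the lower-order terms cancel: u_τ + 2u_x = 0 (standard advection equation).
Data for u: u(x,0) = exp(x)c(x,0) = sin(2x).
By characteristics (dx/dτ = 2), u(x,τ) = f(x - 2τ) with f = u(·, 0).
So u(x,τ) = sin(2x - 4τ), and c(x,τ) = exp(-x)u(x,τ).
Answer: c(x, τ) = exp(-x)sin(2x - 4τ)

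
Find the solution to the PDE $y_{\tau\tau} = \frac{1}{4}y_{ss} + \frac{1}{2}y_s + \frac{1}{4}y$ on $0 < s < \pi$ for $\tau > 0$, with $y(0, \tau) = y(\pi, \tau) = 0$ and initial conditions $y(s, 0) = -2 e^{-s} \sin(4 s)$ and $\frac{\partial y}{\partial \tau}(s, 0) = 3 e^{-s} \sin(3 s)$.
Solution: Substitute $y = e^{-s}u$, i.e. $u = e^{s}y$.
By the product rule, $y_s = e^{-s}(u_s - u)$, $y_{ss} = e^{-s}(u_{ss} - 2u_s + u)$, $y_{\tau\tau} = e^{-s}u_{\tau\tau}$.
Substituting into the PDE and dividing by $e^{-s}$: $u_{\tau\tau} = \frac{1}{4}(u_{ss} - 2u_s + u) + \frac{1}{2}(u_s - u) + \frac{1}{4}u$.
The lower-order terms cancel, leaving the standard wave equation $u_{\tau\tau} = \frac{1}{4}u_{ss}$.
Initial data for $u$: $u(s,0) = e^{s}y(s,0) = -2 \sin(4 s)$; $u_{\tau}(s,0) = e^{s}y_{\tau}(s,0) = 3 \sin(3 s)$. The boundary conditions carry over: $u(0,\tau) = u(\pi,\tau) = 0$.
Solve for $u$:
  Using separation of variables $u = X(s)T(\tau)$:
  Eigenfunctions: $\sin(ns)$, $n = 1, 2, 3, \ldots$
  General solution: $u(s, \tau) = \sum [A_n \cos(n \tau/2) + B_n \sin(n \tau/2)] \sin(ns)$
  From $u(s,0) = -2 \sin(4 s)$: $A_4=-2$. From $u_{\tau}(s,0) = 3 \sin(3 s)$, using $u_{\tau}(s,0) = \sum \omega_n B_n \sin(ns)$ with $\omega_n = n/2$: $B_3 = 3/(3/2) = 2$.
Hence $u(s,\tau) = 2 \sin(3 s) \sin(3 \tau/2) - 2 \sin(4 s) \cos(2 \tau)$.
Transform back: $y(s,\tau) = e^{-s}u(s,\tau)$.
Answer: $y(s, \tau) = 2 e^{-s} \sin(3 \tau/2) \sin(3 s) - 2 e^{-s} \sin(4 s) \cos(2 \tau)$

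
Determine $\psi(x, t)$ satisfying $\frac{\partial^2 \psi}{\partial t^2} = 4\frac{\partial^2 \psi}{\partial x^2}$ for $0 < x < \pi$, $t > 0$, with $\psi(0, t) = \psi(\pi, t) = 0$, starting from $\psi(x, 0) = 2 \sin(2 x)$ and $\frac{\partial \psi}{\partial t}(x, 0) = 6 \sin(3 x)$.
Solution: Separating variables: $\psi = \sum [A_n \cos(\omega_n t) + B_n \sin(\omega_n t)] \sin(nx)$, $\omega_n = 2n$. From ICs ($B_n$ = velocity coefficient / $\omega_n$): $A_2=2, B_3=1$.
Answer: $\psi(x, t) = \sin(6 t) \sin(3 x) + 2 \sin(2 x) \cos(4 t)$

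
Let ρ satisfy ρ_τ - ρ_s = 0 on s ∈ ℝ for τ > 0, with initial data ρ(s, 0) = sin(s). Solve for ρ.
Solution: By method of characteristics (waves move left with speed 1):
Along characteristics s + τ = const, ρ is constant, so ρ(s,τ) = f(s + τ) with f = ρ(·, 0).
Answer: ρ(s, τ) = sin(s + τ)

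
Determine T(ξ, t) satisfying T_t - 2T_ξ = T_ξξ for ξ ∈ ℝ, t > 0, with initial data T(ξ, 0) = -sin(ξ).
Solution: Change to a moving frame: let η = ξ + 2t, σ = t and write T(ξ,t) = u(η,σ).
By the chain rule T_t = u_σ + 2u_η, T_ξ = u_η, T_ξξ = u_ηη.
Then T_t - 2T_ξ = u_σ: the advection term cancels and the PDE becomes the heat equation u_σ = u_ηη on η ∈ ℝ.
Initial data: u(η,0) = T(η,0) = -sin(η).
On η ∈ ℝ each mode satisfies (sin(nη))″ = -n² sin(nη), so exp(-n²σ) sin(nη) solves the heat equation; by superposition u(η,σ) = Σ c_n exp(-n²σ) sin(nη).
Reading off the coefficients: c_1=-1, so u(η,σ) = -exp(-σ)sin(η).
Substituting back η = ξ + 2t, σ = t: T(ξ,t) = u(ξ + 2t, t).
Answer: T(ξ, t) = -exp(-t)sin(2t + ξ)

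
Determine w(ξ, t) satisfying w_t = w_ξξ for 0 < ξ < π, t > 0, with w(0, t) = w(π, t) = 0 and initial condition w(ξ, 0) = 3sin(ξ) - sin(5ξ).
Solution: Using separation of variables w = X(ξ)T(t):
Eigenfunctions: sin(nξ), n = 1, 2, 3, ...
General solution: w(ξ, t) = Σ c_n sin(nξ) exp(-n² t)
Matching w(ξ,0) = 3sin(ξ) - sin(5ξ) term by term: c_1=3, c_5=-1.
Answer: w(ξ, t) = 3exp(-t)sin(ξ) - exp(-25t)sin(5ξ)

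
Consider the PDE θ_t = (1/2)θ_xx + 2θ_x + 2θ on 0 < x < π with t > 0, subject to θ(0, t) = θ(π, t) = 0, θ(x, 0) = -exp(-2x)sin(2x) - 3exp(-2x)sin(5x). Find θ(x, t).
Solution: Substitute θ = exp(-2x)u, i.e. u = exp(2x)θ.
By the product rule, θ_x = exp(-2x)(u_x - 2u), θ_xx = exp(-2x)(u_xx - 4u_x + 4u), θ_t = exp(-2x)u_t.
Substituting into the PDE and dividing by exp(-2x): u_t = (1/2)(u_xx - 4u_x + 4u) + 2(u_x - 2u) + 2u.
The lower-order terms cancel, leaving the standard heat equation u_t = (1/2)u_xx.
Initial data for u: u(x,0) = exp(2x)θ(x,0) = -sin(2x) - 3sin(5x). The boundary conditions carry over: u(0,t) = u(π,t) = 0.
Solve for u:
  Using separation of variables u = X(x)G(t):
  Eigenfunctions: sin(nx), n = 1, 2, 3, ...
  General solution: u(x, t) = Σ c_n sin(nx) exp(-n² t/2)
  Matching u(x,0) = -sin(2x) - 3sin(5x) term by term: c_2=-1, c_5=-3.
Hence u(x,t) = -exp(-2t)sin(2x) - 3exp(-25t/2)sin(5x).
Transform back: θ(x,t) = exp(-2x)u(x,t).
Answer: θ(x, t) = -exp(-2t)exp(-2x)sin(2x) - 3exp(-25t/2)exp(-2x)sin(5x)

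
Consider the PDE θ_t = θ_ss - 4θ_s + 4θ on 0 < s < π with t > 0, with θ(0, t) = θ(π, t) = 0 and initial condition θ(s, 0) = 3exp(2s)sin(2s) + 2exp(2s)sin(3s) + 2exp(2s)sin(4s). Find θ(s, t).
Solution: Substitute θ = exp(2s)u.
Then θ_s = exp(2s)(u_s + 2u), θ_ss = exp(2s)(u_ss + 4u_s + 4u), θ_t = exp(2s)u_t; substituting and dividing by exp(2s), the lower-order terms cancel: u_t = u_ss (standard heat equation).
Data for u: u(s,0) = exp(-2s)θ(s,0) = 3sin(2s) + 2sin(3s) + 2sin(4s). The boundary conditions carry over: u(0,t) = u(π,t) = 0.
Separating variables: u = Σ c_n exp(-n²t) sin(ns). From u(s,0) = 3sin(2s) + 2sin(3s) + 2sin(4s): c_2=3, c_3=2, c_4=2.
So u(s,t) = 3exp(-4t)sin(2s) + 2exp(-9t)sin(3s) + 2exp(-16t)sin(4s), and θ(s,t) = exp(2s)u(s,t).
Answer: θ(s, t) = 3exp(2s)exp(-4t)sin(2s) + 2exp(2s)exp(-9t)sin(3s) + 2exp(2s)exp(-16t)sin(4s)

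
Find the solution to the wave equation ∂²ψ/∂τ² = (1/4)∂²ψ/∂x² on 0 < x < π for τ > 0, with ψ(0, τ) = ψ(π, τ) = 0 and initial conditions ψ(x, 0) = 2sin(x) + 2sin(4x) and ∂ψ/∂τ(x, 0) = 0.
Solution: Using separation of variables ψ = X(x)T(τ):
Eigenfunctions: sin(nx), n = 1, 2, 3, ...
General solution: ψ(x, τ) = Σ [A_n cos(n τ/2) + B_n sin(n τ/2)] sin(nx)
From ψ(x,0) = 2sin(x) + 2sin(4x): A_1=2, A_4=2. From ψ_τ(x,0) = 0: all B_n = 0.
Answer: ψ(x, τ) = 2sin(x)cos(τ/2) + 2sin(4x)cos(2τ)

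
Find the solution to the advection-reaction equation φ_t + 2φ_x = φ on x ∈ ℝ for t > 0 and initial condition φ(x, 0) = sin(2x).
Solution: Substitute φ = exp(t)u.
Then φ_t = exp(t)(u_t + u), φ_x = exp(t)u_x; substituting and dividing by exp(t), the lower-order terms cancel: u_t + 2u_x = 0 (standard advection equation).
Data for u: u(x,0) = φ(x,0) = sin(2x).
By characteristics (dx/dt = 2), u(x,t) = f(x - 2t) with f = u(·, 0).
So u(x,t) = -sin(4t - 2x), and φ(x,t) = exp(t)u(x,t).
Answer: φ(x, t) = -exp(t)sin(4t - 2x)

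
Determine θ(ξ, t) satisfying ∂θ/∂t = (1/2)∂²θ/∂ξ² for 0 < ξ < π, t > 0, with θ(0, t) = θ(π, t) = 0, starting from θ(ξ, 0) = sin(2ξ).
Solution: Using separation of variables θ = X(ξ)G(t):
Eigenfunctions: sin(nξ), n = 1, 2, 3, ...
General solution: θ(ξ, t) = Σ c_n sin(nξ) exp(-n² t/2)
Matching θ(ξ,0) = sin(2ξ) term by term: c_2=1.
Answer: θ(ξ, t) = exp(-2t)sin(2ξ)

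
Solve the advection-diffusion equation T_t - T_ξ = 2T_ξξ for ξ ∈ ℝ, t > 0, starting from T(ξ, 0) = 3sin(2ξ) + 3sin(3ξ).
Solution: Change to a moving frame: let η = ξ + t, σ = t and write T(ξ,t) = u(η,σ).
By the chain rule T_t = u_σ + u_η, T_ξ = u_η, T_ξξ = u_ηη.
Then T_t - T_ξ = u_σ: the advection term cancels and the PDE becomes the heat equation u_σ = 2u_ηη on η ∈ ℝ.
Initial data: u(η,0) = T(η,0) = 3sin(2η) + 3sin(3η).
On η ∈ ℝ each mode satisfies (sin(nη))″ = -n² sin(nη), so exp(-2n²σ) sin(nη) solves the heat equation; by superposition u(η,σ) = Σ c_n exp(-2n²σ) sin(nη).
Reading off the coefficients: c_2=3, c_3=3, so u(η,σ) = 3exp(-8σ)sin(2η) + 3exp(-18σ)sin(3η).
Substituting back η = ξ + t, σ = t: T(ξ,t) = u(ξ + t, t).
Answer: T(ξ, t) = 3exp(-8t)sin(2t + 2ξ) + 3exp(-18t)sin(3t + 3ξ)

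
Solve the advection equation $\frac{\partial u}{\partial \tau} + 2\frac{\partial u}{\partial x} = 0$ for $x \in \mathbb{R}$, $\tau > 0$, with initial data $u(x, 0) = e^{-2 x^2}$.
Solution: By characteristics ($dx/d\tau = 2$), $u(x,\tau) = f(x - 2\tau)$ with $f = u( \cdot , 0)$.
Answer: $u(x, \tau) = e^{-2 (-2 \tau + x)^2}$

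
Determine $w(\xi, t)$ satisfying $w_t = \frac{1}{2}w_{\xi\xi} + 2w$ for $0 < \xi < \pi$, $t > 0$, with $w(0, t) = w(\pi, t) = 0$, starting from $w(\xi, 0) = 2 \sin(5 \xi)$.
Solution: Substitute $w = e^{2t}u$.
Then $w_t = e^{2t}(u_t + 2u)$, $w_{\xi\xi} = e^{2t}u_{\xi\xi}$; substituting and dividing by $e^{2t}$, the lower-order terms cancel: $u_t = \frac{1}{2}u_{\xi\xi}$ (standard heat equation).
Data for $u$: $u(\xi,0) = w(\xi,0) = 2 \sin(5 \xi)$. The boundary conditions carry over: $u(0,t) = u(\pi,t) = 0$.
Separating variables: $u = \sum c_n e^{-n^2t/2} \sin(n\xi)$. From $u(\xi,0) = 2 \sin(5 \xi)$: $c_5=2$.
So $u(\xi,t) = 2 e^{-25 t/2} \sin(5 \xi)$, and $w(\xi,t) = e^{2t}u(\xi,t)$.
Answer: $w(\xi, t) = 2 e^{-21 t/2} \sin(5 \xi)$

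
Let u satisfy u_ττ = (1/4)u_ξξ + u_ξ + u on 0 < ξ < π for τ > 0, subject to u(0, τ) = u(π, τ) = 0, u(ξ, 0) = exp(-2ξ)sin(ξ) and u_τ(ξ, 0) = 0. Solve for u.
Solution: Substitute u = exp(-2ξ)w, i.e. w = exp(2ξ)u.
By the product rule, u_ξ = exp(-2ξ)(w_ξ - 2w), u_ξξ = exp(-2ξ)(w_ξξ - 4w_ξ + 4w), u_ττ = exp(-2ξ)w_ττ.
Substituting into the PDE and dividing by exp(-2ξ): w_ττ = (1/4)(w_ξξ - 4w_ξ + 4w) + (w_ξ - 2w) + w.
The lower-order terms cancel, leaving the standard wave equation w_ττ = (1/4)w_ξξ.
Initial data for w: w(ξ,0) = exp(2ξ)u(ξ,0) = sin(ξ); w_τ(ξ,0) = exp(2ξ)u_τ(ξ,0) = 0. The boundary conditions carry over: w(0,τ) = w(π,τ) = 0.
Solve for w:
  Using separation of variables w = X(ξ)T(τ):
  Eigenfunctions: sin(nξ), n = 1, 2, 3, ...
  General solution: w(ξ, τ) = Σ [A_n cos(n τ/2) + B_n sin(n τ/2)] sin(nξ)
  From w(ξ,0) = sin(ξ): A_1=1. From w_τ(ξ,0) = 0: all B_n = 0.
Hence w(ξ,τ) = sin(ξ)cos(τ/2).
Transform back: u(ξ,τ) = exp(-2ξ)w(ξ,τ).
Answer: u(ξ, τ) = exp(-2ξ)sin(ξ)cos(τ/2)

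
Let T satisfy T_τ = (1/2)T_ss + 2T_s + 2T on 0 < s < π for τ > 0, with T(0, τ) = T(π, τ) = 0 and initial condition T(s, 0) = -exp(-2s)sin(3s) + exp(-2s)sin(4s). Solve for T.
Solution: Substitute T = exp(-2s)u, i.e. u = exp(2s)T.
By the product rule, T_s = exp(-2s)(u_s - 2u), T_ss = exp(-2s)(u_ss - 4u_s + 4u), T_τ = exp(-2s)u_τ.
Substituting into the PDE and dividing by exp(-2s): u_τ = (1/2)(u_ss - 4u_s + 4u) + 2(u_s - 2u) + 2u.
The lower-order terms cancel, leaving the standard heat equation u_τ = (1/2)u_ss.
Initial data for u: u(s,0) = exp(2s)T(s,0) = -sin(3s) + sin(4s). The boundary conditions carry over: u(0,τ) = u(π,τ) = 0.
Solve for u:
  Using separation of variables u = X(s)G(τ):
  Eigenfunctions: sin(ns), n = 1, 2, 3, ...
  General solution: u(s, τ) = Σ c_n sin(ns) exp(-n² τ/2)
  Matching u(s,0) = -sin(3s) + sin(4s) term by term: c_3=-1, c_4=1.
Hence u(s,τ) = exp(-8τ)sin(4s) - exp(-9τ/2)sin(3s).
Transform back: T(s,τ) = exp(-2s)u(s,τ).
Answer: T(s, τ) = exp(-2s)exp(-8τ)sin(4s) - exp(-2s)exp(-9τ/2)sin(3s)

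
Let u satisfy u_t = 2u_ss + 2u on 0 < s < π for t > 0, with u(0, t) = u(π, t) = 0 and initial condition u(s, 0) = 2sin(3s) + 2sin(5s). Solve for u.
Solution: Substitute u = exp(2t)w, i.e. w = exp(-2t)u.
By the product rule, u_t = exp(2t)(w_t + 2w), u_ss = exp(2t)w_ss.
Substituting into the PDE and dividing by exp(2t): w_t + 2w = 2w_ss + 2w.
The lower-order terms cancel, leaving the standard heat equation w_t = 2w_ss.
Initial data for w: w(s,0) = u(s,0) = 2sin(3s) + 2sin(5s). The boundary conditions carry over: w(0,t) = w(π,t) = 0.
Solve for w:
  Using separation of variables w = X(s)T(t):
  Eigenfunctions: sin(ns), n = 1, 2, 3, ...
  General solution: w(s, t) = Σ c_n sin(ns) exp(-2n² t)
  Matching w(s,0) = 2sin(3s) + 2sin(5s) term by term: c_3=2, c_5=2.
Hence w(s,t) = 2exp(-18t)sin(3s) + 2exp(-50t)sin(5s).
Transform back: u(s,t) = exp(2t)w(s,t).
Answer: u(s, t) = 2exp(-16t)sin(3s) + 2exp(-48t)sin(5s)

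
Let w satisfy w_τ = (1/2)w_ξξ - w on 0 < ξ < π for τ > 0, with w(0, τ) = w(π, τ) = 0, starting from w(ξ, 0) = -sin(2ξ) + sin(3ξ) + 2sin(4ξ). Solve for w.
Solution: Substitute w = exp(-τ)u, i.e. u = exp(τ)w.
By the product rule, w_τ = exp(-τ)(u_τ - u), w_ξξ = exp(-τ)u_ξξ.
Substituting into the PDE and dividing by exp(-τ): u_τ - u = (1/2)u_ξξ - u.
The lower-order terms cancel, leaving the standard heat equation u_τ = (1/2)u_ξξ.
Initial data for u: u(ξ,0) = w(ξ,0) = -sin(2ξ) + sin(3ξ) + 2sin(4ξ). The boundary conditions carry over: u(0,τ) = u(π,τ) = 0.
Solve for u:
  Using separation of variables u = X(ξ)T(τ):
  Eigenfunctions: sin(nξ), n = 1, 2, 3, ...
  General solution: u(ξ, τ) = Σ c_n sin(nξ) exp(-n² τ/2)
  Matching u(ξ,0) = -sin(2ξ) + sin(3ξ) + 2sin(4ξ) term by term: c_2=-1, c_3=1, c_4=2.
Hence u(ξ,τ) = -exp(-2τ)sin(2ξ) + 2exp(-8τ)sin(4ξ) + exp(-9τ/2)sin(3ξ).
Transform back: w(ξ,τ) = exp(-τ)u(ξ,τ).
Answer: w(ξ, τ) = -exp(-3τ)sin(2ξ) + 2exp(-9τ)sin(4ξ) + exp(-11τ/2)sin(3ξ)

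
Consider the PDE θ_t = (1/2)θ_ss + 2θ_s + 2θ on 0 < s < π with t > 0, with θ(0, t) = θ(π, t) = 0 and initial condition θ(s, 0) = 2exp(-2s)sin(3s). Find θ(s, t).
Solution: Substitute θ = exp(-2s)u, i.e. u = exp(2s)θ.
By the product rule, θ_s = exp(-2s)(u_s - 2u), θ_ss = exp(-2s)(u_ss - 4u_s + 4u), θ_t = exp(-2s)u_t.
Substituting into the PDE and dividing by exp(-2s): u_t = (1/2)(u_ss - 4u_s + 4u) + 2(u_s - 2u) + 2u.
The lower-order terms cancel, leaving the standard heat equation u_t = (1/2)u_ss.
Initial data for u: u(s,0) = exp(2s)θ(s,0) = 2sin(3s). The boundary conditions carry over: u(0,t) = u(π,t) = 0.
Solve for u:
  Using separation of variables u = X(s)G(t):
  Eigenfunctions: sin(ns), n = 1, 2, 3, ...
  General solution: u(s, t) = Σ c_n sin(ns) exp(-n² t/2)
  Matching u(s,0) = 2sin(3s) term by term: c_3=2.
Hence u(s,t) = 2exp(-9t/2)sin(3s).
Transform back: θ(s,t) = exp(-2s)u(s,t).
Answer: θ(s, t) = 2exp(-2s)exp(-9t/2)sin(3s)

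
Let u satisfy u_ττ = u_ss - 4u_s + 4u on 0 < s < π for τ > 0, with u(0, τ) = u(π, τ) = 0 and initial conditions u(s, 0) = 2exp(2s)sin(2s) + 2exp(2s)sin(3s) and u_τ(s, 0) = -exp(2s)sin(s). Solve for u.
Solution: Substitute u = exp(2s)w.
Then u_s = exp(2s)(w_s + 2w), u_ss = exp(2s)(w_ss + 4w_s + 4w), u_ττ = exp(2s)w_ττ; substituting and dividing by exp(2s), the lower-order terms cancel: w_ττ = w_ss (standard wave equation).
Data for w: w(s,0) = exp(-2s)u(s,0) = 2sin(2s) + 2sin(3s); w_τ(s,0) = exp(-2s)u_τ(s,0) = -sin(s). The boundary conditions carry over: w(0,τ) = w(π,τ) = 0.
Separating variables: w = Σ [A_n cos(ω_n τ) + B_n sin(ω_n τ)] sin(ns), ω_n = n. From ICs (B_n = velocity coefficient / ω_n): A_2=2, A_3=2, B_1=-1.
So w(s,τ) = -sin(s)sin(τ) + 2sin(2s)cos(2τ) + 2sin(3s)cos(3τ), and u(s,τ) = exp(2s)w(s,τ).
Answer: u(s, τ) = -exp(2s)sin(s)sin(τ) + 2exp(2s)sin(2s)cos(2τ) + 2exp(2s)sin(3s)cos(3τ)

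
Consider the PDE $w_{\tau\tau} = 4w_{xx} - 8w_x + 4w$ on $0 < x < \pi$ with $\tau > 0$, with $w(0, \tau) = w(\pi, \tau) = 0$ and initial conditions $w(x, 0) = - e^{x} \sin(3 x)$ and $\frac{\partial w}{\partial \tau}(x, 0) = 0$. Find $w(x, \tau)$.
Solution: Substitute $w = e^{x}u$, i.e. $u = e^{-x}w$.
By the product rule, $w_x = e^{x}(u_x + u)$, $w_{xx} = e^{x}(u_{xx} + 2u_x + u)$, $w_{\tau\tau} = e^{x}u_{\tau\tau}$.
Substituting into the PDE and dividing by $e^{x}$: $u_{\tau\tau} = 4(u_{xx} + 2u_x + u) - 8(u_x + u) + 4u$.
The lower-order terms cancel, leaving the standard wave equation $u_{\tau\tau} = 4u_{xx}$.
Initial data for $u$: $u(x,0) = e^{-x}w(x,0) = - \sin(3 x)$; $u_{\tau}(x,0) = e^{-x}w_{\tau}(x,0) = 0$. The boundary conditions carry over: $u(0,\tau) = u(\pi,\tau) = 0$.
Solve for $u$:
  Using separation of variables $u = X(x)T(\tau)$:
  Eigenfunctions: $\sin(nx)$, $n = 1, 2, 3, \ldots$
  General solution: $u(x, \tau) = \sum [A_n \cos(2n \tau) + B_n \sin(2n \tau)] \sin(nx)$
  From $u(x,0) = - \sin(3 x)$: $A_3=-1$. From $u_{\tau}(x,0) = 0$: all $B_n = 0$.
Hence $u(x,\tau) = - \sin(3 x) \cos(6 \tau)$.
Transform back: $w(x,\tau) = e^{x}u(x,\tau)$.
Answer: $w(x, \tau) = - e^{x} \sin(3 x) \cos(6 \tau)$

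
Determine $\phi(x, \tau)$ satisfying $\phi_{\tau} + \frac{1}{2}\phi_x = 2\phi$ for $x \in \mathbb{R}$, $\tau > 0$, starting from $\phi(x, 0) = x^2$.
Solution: Substitute $\phi = e^{2\tau}u$, i.e. $u = e^{-2\tau}\phi$.
By the product rule, $\phi_{\tau} = e^{2\tau}(u_{\tau} + 2u)$, $\phi_x = e^{2\tau}u_x$.
Substituting into the PDE and dividing by $e^{2\tau}$: $u_{\tau} + 2u + \frac{1}{2}u_x = 2u$.
The lower-order terms cancel, leaving the standard advection equation $u_{\tau} + \frac{1}{2}u_x = 0$.
Initial data for $u$: $u(x,0) = \phi(x,0) = x^2$.
Solve for $u$:
  By method of characteristics (waves move right with speed 1/2):
  Along characteristics $x - \frac{1}{2}\tau =$ const, $u$ is constant, so $u(x,\tau) = f(x - \frac{1}{2}\tau)$ with $f = u( \cdot , 0)$.
Hence $u(x,\tau) = x^2 - x \tau + \frac{1}{4} \tau^2$.
Transform back: $\phi(x,\tau) = e^{2\tau}u(x,\tau)$.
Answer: $\phi(x, \tau) = \frac{1}{4} \tau^2 e^{2 \tau} -  \tau x e^{2 \tau} + x^2 e^{2 \tau}$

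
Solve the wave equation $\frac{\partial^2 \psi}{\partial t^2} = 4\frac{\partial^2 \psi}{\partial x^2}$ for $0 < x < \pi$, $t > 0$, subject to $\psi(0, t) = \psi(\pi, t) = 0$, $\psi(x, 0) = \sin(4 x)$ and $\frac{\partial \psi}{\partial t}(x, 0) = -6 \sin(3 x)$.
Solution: Using separation of variables $\psi = X(x)T(t)$:
Eigenfunctions: $\sin(nx)$, $n = 1, 2, 3, \ldots$
General solution: $\psi(x, t) = \sum [A_n \cos(2n t) + B_n \sin(2n t)] \sin(nx)$
From $\psi(x,0) = \sin(4 x)$: $A_4=1$. From $\psi_t(x,0) = -6 \sin(3 x)$, using $\psi_t(x,0) = \sum \omega_n B_n \sin(nx)$ with $\omega_n = 2n$: $B_3 = (-6)/6 = -1$.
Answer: $\psi(x, t) = - \sin(6 t) \sin(3 x) + \sin(4 x) \cos(8 t)$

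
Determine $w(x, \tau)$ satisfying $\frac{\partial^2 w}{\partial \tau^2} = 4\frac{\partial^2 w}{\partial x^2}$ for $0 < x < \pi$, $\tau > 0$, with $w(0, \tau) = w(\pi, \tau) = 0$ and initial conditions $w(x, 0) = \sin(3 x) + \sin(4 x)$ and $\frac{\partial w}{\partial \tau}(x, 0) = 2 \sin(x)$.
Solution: Separating variables: $w = \sum [A_n \cos(\omega_n \tau) + B_n \sin(\omega_n \tau)] \sin(nx)$, $\omega_n = 2n$. From ICs ($B_n$ = velocity coefficient / $\omega_n$): $A_3=1, A_4=1, B_1=1$.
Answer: $w(x, \tau) = \sin(2 \tau) \sin(x) + \sin(3 x) \cos(6 \tau) + \sin(4 x) \cos(8 \tau)$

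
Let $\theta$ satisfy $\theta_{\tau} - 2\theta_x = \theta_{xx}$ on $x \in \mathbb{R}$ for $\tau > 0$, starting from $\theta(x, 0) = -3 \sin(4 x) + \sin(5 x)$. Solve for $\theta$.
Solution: Change to a moving frame: let $\eta = x + 2\tau$, $\sigma = \tau$ and write $\theta(x,\tau) = u(\eta,\sigma)$.
By the chain rule $\theta_{\tau} = u_{\sigma} + 2u_{\eta}$, $\theta_x = u_{\eta}$, $\theta_{xx} = u_{\eta\eta}$.
Then $\theta_{\tau} - 2\theta_x = u_{\sigma}$: the advection term cancels and the PDE becomes the heat equation $u_{\sigma} = u_{\eta\eta}$ on $\eta \in \mathbb{R}$.
Initial data: $u(\eta,0) = \theta(\eta,0) = -3 \sin(4 \eta) + \sin(5 \eta)$.
On $\eta \in \mathbb{R}$ each mode satisfies $(\sin(n\eta))'' = -n^2 \sin(n\eta)$, so $e^{-n^2\sigma} \sin(n\eta)$ solves the heat equation; by superposition $u(\eta,\sigma) = \sum c_n e^{-n^2\sigma} \sin(n\eta)$.
Reading off the coefficients: $c_4=-3, c_5=1$, so $u(\eta,\sigma) = -3 e^{-16 \sigma} \sin(4 \eta) + e^{-25 \sigma} \sin(5 \eta)$.
Substituting back $\eta = x + 2\tau$, $\sigma = \tau$: $\theta(x,\tau) = u(x + 2\tau, \tau)$.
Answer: $\theta(x, \tau) = -3 e^{-16 \tau} \sin(8 \tau + 4 x) + e^{-25 \tau} \sin(10 \tau + 5 x)$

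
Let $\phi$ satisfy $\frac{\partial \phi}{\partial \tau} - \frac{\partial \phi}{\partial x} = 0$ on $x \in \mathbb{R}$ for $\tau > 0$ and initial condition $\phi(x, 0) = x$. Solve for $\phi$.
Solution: By method of characteristics (waves move left with speed 1):
Along characteristics $x + \tau =$ const, $\phi$ is constant, so $\phi(x,\tau) = f(x + \tau)$ with $f = \phi( \cdot , 0)$.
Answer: $\phi(x, \tau) = \tau + x$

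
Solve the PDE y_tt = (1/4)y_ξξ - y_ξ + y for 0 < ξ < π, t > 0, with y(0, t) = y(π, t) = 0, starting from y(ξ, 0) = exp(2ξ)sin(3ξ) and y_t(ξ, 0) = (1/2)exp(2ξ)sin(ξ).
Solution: Substitute y = exp(2ξ)u.
Then y_ξ = exp(2ξ)(u_ξ + 2u), y_ξξ = exp(2ξ)(u_ξξ + 4u_ξ + 4u), y_tt = exp(2ξ)u_tt; substituting and dividing by exp(2ξ), the lower-order terms cancel: u_tt = (1/4)u_ξξ (standard wave equation).
Data for u: u(ξ,0) = exp(-2ξ)y(ξ,0) = sin(3ξ); u_t(ξ,0) = exp(-2ξ)y_t(ξ,0) = (1/2)sin(ξ). The boundary conditions carry over: u(0,t) = u(π,t) = 0.
Separating variables: u = Σ [A_n cos(ω_n t) + B_n sin(ω_n t)] sin(nξ), ω_n = n/2. From ICs (B_n = velocity coefficient / ω_n): A_3=1, B_1=1.
So u(ξ,t) = sin(t/2)sin(ξ) + sin(3ξ)cos(3t/2), and y(ξ,t) = exp(2ξ)u(ξ,t).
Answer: y(ξ, t) = exp(2ξ)sin(t/2)sin(ξ) + exp(2ξ)sin(3ξ)cos(3t/2)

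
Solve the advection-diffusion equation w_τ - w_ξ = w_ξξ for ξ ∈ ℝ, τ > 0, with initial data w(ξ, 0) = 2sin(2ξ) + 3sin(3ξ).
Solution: Moving frame: η = ξ + τ, σ = τ, w = u(η,σ), so w_τ = u_σ + u_η and w_ξξ = u_ηη.
Hence w_τ - w_ξ = u_σ and the PDE becomes the heat equation u_σ = u_ηη on η ∈ ℝ.
Initial data: u(η,0) = w(η,0) = 2sin(2η) + 3sin(3η). Each mode sin(nη) decays as exp(-n²σ) on ℝ, so u(η,σ) = Σ c_n exp(-n²σ) sin(nη) with c_2=2, c_3=3: u(η,σ) = 2exp(-4σ)sin(2η) + 3exp(-9σ)sin(3η).
Substituting back: w(ξ,τ) = u(ξ + τ, τ).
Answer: w(ξ, τ) = 2exp(-4τ)sin(2ξ + 2τ) + 3exp(-9τ)sin(3ξ + 3τ)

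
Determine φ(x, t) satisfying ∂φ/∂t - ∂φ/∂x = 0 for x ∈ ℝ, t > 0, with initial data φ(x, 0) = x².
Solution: By method of characteristics (waves move left with speed 1):
Along characteristics x + t = const, φ is constant, so φ(x,t) = f(x + t) with f = φ(·, 0).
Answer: φ(x, t) = t² + 2tx + x²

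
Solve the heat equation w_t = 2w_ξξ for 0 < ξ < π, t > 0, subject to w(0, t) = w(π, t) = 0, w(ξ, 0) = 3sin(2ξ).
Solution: Using separation of variables w = X(ξ)T(t):
Eigenfunctions: sin(nξ), n = 1, 2, 3, ...
General solution: w(ξ, t) = Σ c_n sin(nξ) exp(-2n² t)
Matching w(ξ,0) = 3sin(2ξ) term by term: c_2=3.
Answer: w(ξ, t) = 3exp(-8t)sin(2ξ)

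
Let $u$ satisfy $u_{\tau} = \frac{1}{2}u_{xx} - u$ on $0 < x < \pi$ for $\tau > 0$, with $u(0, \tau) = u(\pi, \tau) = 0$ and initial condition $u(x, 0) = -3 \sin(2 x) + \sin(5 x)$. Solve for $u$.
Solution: Substitute $u = e^{-\tau}w$.
Then $u_{\tau} = e^{-\tau}(w_{\tau} - w)$, $u_{xx} = e^{-\tau}w_{xx}$; substituting and dividing by $e^{-\tau}$, the lower-order terms cancel: $w_{\tau} = \frac{1}{2}w_{xx}$ (standard heat equation).
Data for $w$: $w(x,0) = u(x,0) = -3 \sin(2 x) + \sin(5 x)$. The boundary conditions carry over: $w(0,\tau) = w(\pi,\tau) = 0$.
Separating variables: $w = \sum c_n e^{-n^2\tau/2} \sin(nx)$. From $w(x,0) = -3 \sin(2 x) + \sin(5 x)$: $c_2=-3, c_5=1$.
So $w(x,\tau) = -3 e^{-2 \tau} \sin(2 x) + e^{-25 \tau/2} \sin(5 x)$, and $u(x,\tau) = e^{-\tau}w(x,\tau)$.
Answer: $u(x, \tau) = -3 e^{-3 \tau} \sin(2 x) + e^{-27 \tau/2} \sin(5 x)$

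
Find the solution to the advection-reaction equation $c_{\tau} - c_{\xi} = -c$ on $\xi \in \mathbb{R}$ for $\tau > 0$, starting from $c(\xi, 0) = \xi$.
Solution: Substitute $c = e^{-\tau}u$, i.e. $u = e^{\tau}c$.
By the product rule, $c_{\tau} = e^{-\tau}(u_{\tau} - u)$, $c_{\xi} = e^{-\tau}u_{\xi}$.
Substituting into the PDE and dividing by $e^{-\tau}$: $u_{\tau} - u - u_{\xi} = -u$.
The lower-order terms cancel, leaving the standard advection equation $u_{\tau} - u_{\xi} = 0$.
Initial data for $u$: $u(\xi,0) = c(\xi,0) = \xi$.
Solve for $u$:
  By method of characteristics (waves move left with speed 1):
  Along characteristics $\xi + \tau =$ const, $u$ is constant, so $u(\xi,\tau) = f(\xi + \tau)$ with $f = u( \cdot , 0)$.
Hence $u(\xi,\tau) = \xi + \tau$.
Transform back: $c(\xi,\tau) = e^{-\tau}u(\xi,\tau)$.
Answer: $c(\xi, \tau) = \tau e^{-\tau} + \xi e^{-\tau}$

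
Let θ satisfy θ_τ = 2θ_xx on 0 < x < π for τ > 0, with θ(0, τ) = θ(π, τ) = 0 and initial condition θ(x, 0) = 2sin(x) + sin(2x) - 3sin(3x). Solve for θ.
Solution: Separating variables: θ = Σ c_n exp(-2n²τ) sin(nx). From θ(x,0) = 2sin(x) + sin(2x) - 3sin(3x): c_1=2, c_2=1, c_3=-3.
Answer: θ(x, τ) = 2exp(-2τ)sin(x) + exp(-8τ)sin(2x) - 3exp(-18τ)sin(3x)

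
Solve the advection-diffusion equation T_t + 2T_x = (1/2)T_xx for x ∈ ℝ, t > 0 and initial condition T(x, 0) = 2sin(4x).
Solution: Moving frame: η = x - 2t, σ = t, T = u(η,σ), so T_t = u_σ - 2u_η and T_xx = u_ηη.
Hence T_t + 2T_x = u_σ and the PDE becomes the heat equation u_σ = (1/2)u_ηη on η ∈ ℝ.
Initial data: u(η,0) = T(η,0) = 2sin(4η). Each mode sin(nη) decays as exp(-n²σ/2) on ℝ, so u(η,σ) = Σ c_n exp(-n²σ/2) sin(nη) with c_4=2: u(η,σ) = 2exp(-8σ)sin(4η).
Substituting back: T(x,t) = u(x - 2t, t).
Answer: T(x, t) = -2exp(-8t)sin(8t - 4x)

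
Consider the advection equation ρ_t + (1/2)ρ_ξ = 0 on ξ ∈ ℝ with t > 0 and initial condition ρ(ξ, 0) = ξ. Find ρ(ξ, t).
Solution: By method of characteristics (waves move right with speed 1/2):
Along characteristics ξ - (1/2)t = const, ρ is constant, so ρ(ξ,t) = f(ξ - (1/2)t) with f = ρ(·, 0).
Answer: ρ(ξ, t) = -(1/2)t + ξ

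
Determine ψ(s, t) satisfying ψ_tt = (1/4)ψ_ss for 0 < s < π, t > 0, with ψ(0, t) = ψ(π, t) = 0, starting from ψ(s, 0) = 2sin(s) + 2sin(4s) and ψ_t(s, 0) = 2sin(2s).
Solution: Separating variables: ψ = Σ [A_n cos(ω_n t) + B_n sin(ω_n t)] sin(ns), ω_n = n/2. From ICs (B_n = velocity coefficient / ω_n): A_1=2, A_4=2, B_2=2.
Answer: ψ(s, t) = 2sin(s)cos(t/2) + 2sin(2s)sin(t) + 2sin(4s)cos(2t)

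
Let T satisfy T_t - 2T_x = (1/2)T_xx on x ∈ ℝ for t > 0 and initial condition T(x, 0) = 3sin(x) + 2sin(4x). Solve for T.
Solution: Moving frame: η = x + 2t, σ = t, T = u(η,σ), so T_t = u_σ + 2u_η and T_xx = u_ηη.
Hence T_t - 2T_x = u_σ and the PDE becomes the heat equation u_σ = (1/2)u_ηη on η ∈ ℝ.
Initial data: u(η,0) = T(η,0) = 3sin(η) + 2sin(4η). Each mode sin(nη) decays as exp(-n²σ/2) on ℝ, so u(η,σ) = Σ c_n exp(-n²σ/2) sin(nη) with c_1=3, c_4=2: u(η,σ) = 2exp(-8σ)sin(4η) + 3exp(-σ/2)sin(η).
Substituting back: T(x,t) = u(x + 2t, t).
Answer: T(x, t) = 2exp(-8t)sin(8t + 4x) + 3exp(-t/2)sin(2t + x)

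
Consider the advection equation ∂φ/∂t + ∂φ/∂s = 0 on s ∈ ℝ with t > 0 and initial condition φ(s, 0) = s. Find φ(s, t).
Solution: By characteristics (ds/dt = 1), φ(s,t) = f(s - t) with f = φ(·, 0).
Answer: φ(s, t) = s - t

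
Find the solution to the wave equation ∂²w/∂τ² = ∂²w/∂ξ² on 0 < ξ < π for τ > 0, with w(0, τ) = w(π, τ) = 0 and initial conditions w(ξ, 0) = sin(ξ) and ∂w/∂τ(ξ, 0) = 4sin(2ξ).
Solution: Using separation of variables w = X(ξ)T(τ):
Eigenfunctions: sin(nξ), n = 1, 2, 3, ...
General solution: w(ξ, τ) = Σ [A_n cos(n τ) + B_n sin(n τ)] sin(nξ)
From w(ξ,0) = sin(ξ): A_1=1. From w_τ(ξ,0) = 4sin(2ξ), using w_τ(ξ,0) = Σ ω_n B_n sin(nξ) with ω_n = n: B_2 = 4/2 = 2.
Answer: w(ξ, τ) = sin(ξ)cos(τ) + 2sin(2ξ)sin(2τ)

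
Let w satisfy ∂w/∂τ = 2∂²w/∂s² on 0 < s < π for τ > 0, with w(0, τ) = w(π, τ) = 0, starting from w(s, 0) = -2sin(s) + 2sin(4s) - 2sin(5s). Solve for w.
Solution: Separating variables: w = Σ c_n exp(-2n²τ) sin(ns). From w(s,0) = -2sin(s) + 2sin(4s) - 2sin(5s): c_1=-2, c_4=2, c_5=-2.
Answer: w(s, τ) = -2exp(-2τ)sin(s) + 2exp(-32τ)sin(4s) - 2exp(-50τ)sin(5s)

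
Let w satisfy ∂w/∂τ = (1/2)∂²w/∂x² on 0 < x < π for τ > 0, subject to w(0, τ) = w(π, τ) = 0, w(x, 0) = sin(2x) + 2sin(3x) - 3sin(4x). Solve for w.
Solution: Using separation of variables w = X(x)T(τ):
Eigenfunctions: sin(nx), n = 1, 2, 3, ...
General solution: w(x, τ) = Σ c_n sin(nx) exp(-n² τ/2)
Matching w(x,0) = sin(2x) + 2sin(3x) - 3sin(4x) term by term: c_2=1, c_3=2, c_4=-3.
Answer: w(x, τ) = exp(-2τ)sin(2x) - 3exp(-8τ)sin(4x) + 2exp(-9τ/2)sin(3x)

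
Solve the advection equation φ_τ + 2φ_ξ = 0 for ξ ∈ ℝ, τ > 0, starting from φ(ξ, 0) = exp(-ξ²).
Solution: By characteristics (dξ/dτ = 2), φ(ξ,τ) = f(ξ - 2τ) with f = φ(·, 0).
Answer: φ(ξ, τ) = exp(-(ξ - 2τ)²)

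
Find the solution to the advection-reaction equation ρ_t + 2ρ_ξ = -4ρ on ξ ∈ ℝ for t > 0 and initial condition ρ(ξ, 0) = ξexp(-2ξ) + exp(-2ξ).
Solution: Substitute ρ = exp(-2ξ)u, i.e. u = exp(2ξ)ρ.
By the product rule, ρ_ξ = exp(-2ξ)(u_ξ - 2u), ρ_t = exp(-2ξ)u_t.
Substituting into the PDE and dividing by exp(-2ξ): u_t + 2(u_ξ - 2u) = -4u.
The lower-order terms cancel, leaving the standard advection equation u_t + 2u_ξ = 0.
Initial data for u: u(ξ,0) = exp(2ξ)ρ(ξ,0) = ξ + 1.
Solve for u:
  By method of characteristics (waves move right with speed 2):
  Along characteristics ξ - 2t = const, u is constant, so u(ξ,t) = f(ξ - 2t) with f = u(·, 0).
Hence u(ξ,t) = -2t + ξ + 1.
Transform back: ρ(ξ,t) = exp(-2ξ)u(ξ,t).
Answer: ρ(ξ, t) = -2texp(-2ξ) + ξexp(-2ξ) + exp(-2ξ)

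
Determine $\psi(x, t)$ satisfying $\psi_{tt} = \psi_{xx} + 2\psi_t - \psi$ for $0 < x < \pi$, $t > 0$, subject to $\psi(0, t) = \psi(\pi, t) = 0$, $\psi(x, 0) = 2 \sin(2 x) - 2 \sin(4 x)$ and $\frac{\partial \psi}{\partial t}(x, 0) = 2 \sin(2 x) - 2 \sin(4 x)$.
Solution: Substitute $\psi = e^{t}u$, i.e. $u = e^{-t}\psi$.
By the product rule, $\psi_t = e^{t}(u_t + u)$, $\psi_{tt} = e^{t}(u_{tt} + 2u_t + u)$, $\psi_{xx} = e^{t}u_{xx}$.
Substituting into the PDE and dividing by $e^{t}$: $u_{tt} + 2u_t + u = u_{xx} + 2(u_t + u) - u$.
The lower-order terms cancel, leaving the standard wave equation $u_{tt} = u_{xx}$.
Initial data for $u$: $u(x,0) = \psi(x,0) = 2 \sin(2 x) - 2 \sin(4 x)$; $u_t(x,0) = \psi_t(x,0) - \psi(x,0) = 0$. The boundary conditions carry over: $u(0,t) = u(\pi,t) = 0$.
Solve for $u$:
  Using separation of variables $u = X(x)T(t)$:
  Eigenfunctions: $\sin(nx)$, $n = 1, 2, 3, \ldots$
  General solution: $u(x, t) = \sum [A_n \cos(n t) + B_n \sin(n t)] \sin(nx)$
  From $u(x,0) = 2 \sin(2 x) - 2 \sin(4 x)$: $A_2=2, A_4=-2$. From $u_t(x,0) = 0$: all $B_n = 0$.
Hence $u(x,t) = 2 \sin(2 x) \cos(2 t) - 2 \sin(4 x) \cos(4 t)$.
Transform back: $\psi(x,t) = e^{t}u(x,t)$.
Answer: $\psi(x, t) = 2 e^{t} \sin(2 x) \cos(2 t) - 2 e^{t} \sin(4 x) \cos(4 t)$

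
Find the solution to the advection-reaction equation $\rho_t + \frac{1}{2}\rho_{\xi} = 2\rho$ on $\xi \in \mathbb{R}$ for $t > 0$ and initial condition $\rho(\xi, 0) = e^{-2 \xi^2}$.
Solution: Substitute $\rho = e^{2t}u$, i.e. $u = e^{-2t}\rho$.
By the product rule, $\rho_t = e^{2t}(u_t + 2u)$, $\rho_{\xi} = e^{2t}u_{\xi}$.
Substituting into the PDE and dividing by $e^{2t}$: $u_t + 2u + \frac{1}{2}u_{\xi} = 2u$.
The lower-order terms cancel, leaving the standard advection equation $u_t + \frac{1}{2}u_{\xi} = 0$.
Initial data for $u$: $u(\xi,0) = \rho(\xi,0) = e^{-2 \xi^2}$.
Solve for $u$:
  By method of characteristics (waves move right with speed 1/2):
  Along characteristics $\xi - \frac{1}{2}t =$ const, $u$ is constant, so $u(\xi,t) = f(\xi - \frac{1}{2}t)$ with $f = u( \cdot , 0)$.
Hence $u(\xi,t) = e^{-2 (-t/2 + \xi)^2}$.
Transform back: $\rho(\xi,t) = e^{2t}u(\xi,t)$.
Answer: $\rho(\xi, t) = e^{2 t} e^{-2 (\xi - t/2)^2}$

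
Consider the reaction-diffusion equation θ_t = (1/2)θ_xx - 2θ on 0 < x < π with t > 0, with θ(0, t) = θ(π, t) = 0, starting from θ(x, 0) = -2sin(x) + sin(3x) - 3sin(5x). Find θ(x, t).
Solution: Substitute θ = exp(-2t)u, i.e. u = exp(2t)θ.
By the product rule, θ_t = exp(-2t)(u_t - 2u), θ_xx = exp(-2t)u_xx.
Substituting into the PDE and dividing by exp(-2t): u_t - 2u = (1/2)u_xx - 2u.
The lower-order terms cancel, leaving the standard heat equation u_t = (1/2)u_xx.
Initial data for u: u(x,0) = θ(x,0) = -2sin(x) + sin(3x) - 3sin(5x). The boundary conditions carry over: u(0,t) = u(π,t) = 0.
Solve for u:
  Using separation of variables u = X(x)G(t):
  Eigenfunctions: sin(nx), n = 1, 2, 3, ...
  General solution: u(x, t) = Σ c_n sin(nx) exp(-n² t/2)
  Matching u(x,0) = -2sin(x) + sin(3x) - 3sin(5x) term by term: c_1=-2, c_3=1, c_5=-3.
Hence u(x,t) = -2exp(-t/2)sin(x) + exp(-9t/2)sin(3x) - 3exp(-25t/2)sin(5x).
Transform back: θ(x,t) = exp(-2t)u(x,t).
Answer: θ(x, t) = -2exp(-5t/2)sin(x) + exp(-13t/2)sin(3x) - 3exp(-29t/2)sin(5x)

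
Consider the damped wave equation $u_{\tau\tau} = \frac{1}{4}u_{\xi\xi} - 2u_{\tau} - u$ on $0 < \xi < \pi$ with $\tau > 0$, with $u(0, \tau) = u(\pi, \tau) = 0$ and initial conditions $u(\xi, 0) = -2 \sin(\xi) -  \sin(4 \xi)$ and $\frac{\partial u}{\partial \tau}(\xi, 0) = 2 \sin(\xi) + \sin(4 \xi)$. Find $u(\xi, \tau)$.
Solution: Substitute $u = e^{-\tau}w$.
Then $u_{\tau} = e^{-\tau}(w_{\tau} - w)$, $u_{\tau\tau} = e^{-\tau}(w_{\tau\tau} - 2w_{\tau} + w)$, $u_{\xi\xi} = e^{-\tau}w_{\xi\xi}$; substituting and dividing by $e^{-\tau}$, the lower-order terms cancel: $w_{\tau\tau} = \frac{1}{4}w_{\xi\xi}$ (standard wave equation).
Data for $w$: $w(\xi,0) = u(\xi,0) = -2 \sin(\xi) - \sin(4 \xi)$; $w_{\tau}(\xi,0) = u_{\tau}(\xi,0) + u(\xi,0) = 0$. The boundary conditions carry over: $w(0,\tau) = w(\pi,\tau) = 0$.
Separating variables: $w = \sum [A_n \cos(\omega_n \tau) + B_n \sin(\omega_n \tau)] \sin(n\xi)$, $\omega_n = n/2$. From ICs: $A_1=-2, A_4=-1$.
So $w(\xi,\tau) = -2 \sin(\xi) \cos(\tau/2) - \sin(4 \xi) \cos(2 \tau)$, and $u(\xi,\tau) = e^{-\tau}w(\xi,\tau)$.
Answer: $u(\xi, \tau) = -2 e^{-\tau} \sin(\xi) \cos(\tau/2) -  e^{-\tau} \sin(4 \xi) \cos(2 \tau)$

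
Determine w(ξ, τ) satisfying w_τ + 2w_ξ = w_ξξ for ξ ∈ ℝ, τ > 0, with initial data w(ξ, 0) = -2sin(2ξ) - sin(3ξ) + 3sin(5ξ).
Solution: Moving frame: η = ξ - 2τ, σ = τ, w = u(η,σ), so w_τ = u_σ - 2u_η and w_ξξ = u_ηη.
Hence w_τ + 2w_ξ = u_σ and the PDE becomes the heat equation u_σ = u_ηη on η ∈ ℝ.
Initial data: u(η,0) = w(η,0) = -2sin(2η) - sin(3η) + 3sin(5η). Each mode sin(nη) decays as exp(-n²σ) on ℝ, so u(η,σ) = Σ c_n exp(-n²σ) sin(nη) with c_2=-2, c_3=-1, c_5=3: u(η,σ) = -2exp(-4σ)sin(2η) - exp(-9σ)sin(3η) + 3exp(-25σ)sin(5η).
Substituting back: w(ξ,τ) = u(ξ - 2τ, τ).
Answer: w(ξ, τ) = -2exp(-4τ)sin(2ξ - 4τ) - exp(-9τ)sin(3ξ - 6τ) + 3exp(-25τ)sin(5ξ - 10τ)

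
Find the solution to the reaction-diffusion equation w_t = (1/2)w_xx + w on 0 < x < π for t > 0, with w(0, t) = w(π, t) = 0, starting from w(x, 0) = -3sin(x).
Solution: Substitute w = exp(t)u.
Then w_t = exp(t)(u_t + u), w_xx = exp(t)u_xx; substituting and dividing by exp(t), the lower-order terms cancel: u_t = (1/2)u_xx (standard heat equation).
Data for u: u(x,0) = w(x,0) = -3sin(x). The boundary conditions carry over: u(0,t) = u(π,t) = 0.
Separating variables: u = Σ c_n exp(-n²t/2) sin(nx). From u(x,0) = -3sin(x): c_1=-3.
So u(x,t) = -3exp(-t/2)sin(x), and w(x,t) = exp(t)u(x,t).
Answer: w(x, t) = -3exp(t/2)sin(x)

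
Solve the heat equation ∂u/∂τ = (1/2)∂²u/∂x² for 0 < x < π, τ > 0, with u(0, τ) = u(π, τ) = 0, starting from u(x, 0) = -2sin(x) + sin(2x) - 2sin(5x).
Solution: Separating variables: u = Σ c_n exp(-n²τ/2) sin(nx). From u(x,0) = -2sin(x) + sin(2x) - 2sin(5x): c_1=-2, c_2=1, c_5=-2.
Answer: u(x, τ) = exp(-2τ)sin(2x) - 2exp(-τ/2)sin(x) - 2exp(-25τ/2)sin(5x)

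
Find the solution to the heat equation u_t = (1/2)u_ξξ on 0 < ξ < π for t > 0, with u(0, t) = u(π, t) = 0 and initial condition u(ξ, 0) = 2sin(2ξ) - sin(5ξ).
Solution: Separating variables: u = Σ c_n exp(-n²t/2) sin(nξ). From u(ξ,0) = 2sin(2ξ) - sin(5ξ): c_2=2, c_5=-1.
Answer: u(ξ, t) = 2exp(-2t)sin(2ξ) - exp(-25t/2)sin(5ξ)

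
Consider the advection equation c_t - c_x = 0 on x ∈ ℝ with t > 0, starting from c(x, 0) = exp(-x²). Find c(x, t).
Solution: By characteristics (dx/dt = -1), c(x,t) = f(x + t) with f = c(·, 0).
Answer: c(x, t) = exp(-(t + x)²)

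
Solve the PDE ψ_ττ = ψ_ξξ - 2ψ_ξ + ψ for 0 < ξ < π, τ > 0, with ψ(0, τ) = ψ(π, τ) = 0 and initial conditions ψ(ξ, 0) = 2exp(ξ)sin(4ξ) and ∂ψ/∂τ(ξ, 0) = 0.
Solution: Substitute ψ = exp(ξ)u, i.e. u = exp(-ξ)ψ.
By the product rule, ψ_ξ = exp(ξ)(u_ξ + u), ψ_ξξ = exp(ξ)(u_ξξ + 2u_ξ + u), ψ_ττ = exp(ξ)u_ττ.
Substituting into the PDE and dividing by exp(ξ): u_ττ = (u_ξξ + 2u_ξ + u) - 2(u_ξ + u) + u.
The lower-order terms cancel, leaving the standard wave equation u_ττ = u_ξξ.
Initial data for u: u(ξ,0) = exp(-ξ)ψ(ξ,0) = 2sin(4ξ); u_τ(ξ,0) = exp(-ξ)ψ_τ(ξ,0) = 0. The boundary conditions carry over: u(0,τ) = u(π,τ) = 0.
Solve for u:
  Using separation of variables u = X(ξ)T(τ):
  Eigenfunctions: sin(nξ), n = 1, 2, 3, ...
  General solution: u(ξ, τ) = Σ [A_n cos(n τ) + B_n sin(n τ)] sin(nξ)
  From u(ξ,0) = 2sin(4ξ): A_4=2. From u_τ(ξ,0) = 0: all B_n = 0.
Hence u(ξ,τ) = 2sin(4ξ)cos(4τ).
Transform back: ψ(ξ,τ) = exp(ξ)u(ξ,τ).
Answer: ψ(ξ, τ) = 2exp(ξ)sin(4ξ)cos(4τ)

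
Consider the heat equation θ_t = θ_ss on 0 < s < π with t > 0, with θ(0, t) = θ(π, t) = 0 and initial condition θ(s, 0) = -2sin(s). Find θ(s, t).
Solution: Using separation of variables θ = X(s)G(t):
Eigenfunctions: sin(ns), n = 1, 2, 3, ...
General solution: θ(s, t) = Σ c_n sin(ns) exp(-n² t)
Matching θ(s,0) = -2sin(s) term by term: c_1=-2.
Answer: θ(s, t) = -2exp(-t)sin(s)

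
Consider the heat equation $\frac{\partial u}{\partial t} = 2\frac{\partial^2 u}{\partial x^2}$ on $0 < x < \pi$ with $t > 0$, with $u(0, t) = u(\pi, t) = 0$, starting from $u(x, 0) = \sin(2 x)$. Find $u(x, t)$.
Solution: Using separation of variables $u = X(x)T(t)$:
Eigenfunctions: $\sin(nx)$, $n = 1, 2, 3, \ldots$
General solution: $u(x, t) = \sum c_n \sin(nx) e^{-2n^2 t}$
Matching $u(x,0) = \sin(2 x)$ term by term: $c_2=1$.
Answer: $u(x, t) = e^{-8 t} \sin(2 x)$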